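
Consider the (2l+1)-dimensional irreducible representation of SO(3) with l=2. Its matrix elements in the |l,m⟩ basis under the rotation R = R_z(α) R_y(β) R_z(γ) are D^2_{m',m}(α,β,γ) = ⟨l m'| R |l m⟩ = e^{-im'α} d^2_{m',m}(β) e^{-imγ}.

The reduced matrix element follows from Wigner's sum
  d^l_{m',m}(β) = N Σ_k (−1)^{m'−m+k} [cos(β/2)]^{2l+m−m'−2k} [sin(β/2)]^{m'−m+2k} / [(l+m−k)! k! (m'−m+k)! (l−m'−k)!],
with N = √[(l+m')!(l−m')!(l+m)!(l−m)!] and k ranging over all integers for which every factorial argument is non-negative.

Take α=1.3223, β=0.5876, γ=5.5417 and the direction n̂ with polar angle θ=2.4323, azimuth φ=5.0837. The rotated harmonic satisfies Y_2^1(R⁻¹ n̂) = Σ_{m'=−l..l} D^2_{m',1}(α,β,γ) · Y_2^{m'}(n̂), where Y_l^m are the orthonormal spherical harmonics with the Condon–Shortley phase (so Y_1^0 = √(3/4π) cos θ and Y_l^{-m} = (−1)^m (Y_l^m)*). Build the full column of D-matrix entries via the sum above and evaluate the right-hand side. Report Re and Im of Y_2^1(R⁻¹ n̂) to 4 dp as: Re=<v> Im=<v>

Re=0.1718 Im=-0.2094

Need the full column D^2_{m',1} for m'=−2..2 at α=1.3223, β=0.5876, γ=5.5417.
cos(β/2)=0.957150, sin(β/2)=0.289591
d^2_{-2,1}: single k=3 term ⇒ +0.046491;  D = -0.045108-0.011254i
d^2_{-1,1}: k∈[2..3] ⇒ +0.230491 -0.007033 = +0.223458;  D = -0.105754+0.196849i
d^2_{0,1}: k∈[1..2] ⇒ +0.622016 -0.056939 = +0.565077;  D = +0.416725+0.381644i
d^2_{1,1}: k∈[0..1] ⇒ +0.839307 -0.230491 = +0.608816;  D = +0.508980-0.334061i
d^2_{2,1}: single k=0 term ⇒ -0.507874;  D = +0.165687+0.480088i
Y_2^{m'}(θ=2.4323,φ=5.0837) and Σ D·Y over m':
  (-0.0451-0.0113i)·(-0.1207+0.1108i)  (-0.1058+0.1968i)·(-0.1385-0.3558i)  (+0.4167+0.3816i)·(+0.2294+0.0000i)  (+0.5090-0.3341i)·(+0.1385-0.3558i)  (+0.1657+0.4801i)·(-0.1207-0.1108i)
Y_2^1(R⁻¹ n̂) = +0.171837-0.209402i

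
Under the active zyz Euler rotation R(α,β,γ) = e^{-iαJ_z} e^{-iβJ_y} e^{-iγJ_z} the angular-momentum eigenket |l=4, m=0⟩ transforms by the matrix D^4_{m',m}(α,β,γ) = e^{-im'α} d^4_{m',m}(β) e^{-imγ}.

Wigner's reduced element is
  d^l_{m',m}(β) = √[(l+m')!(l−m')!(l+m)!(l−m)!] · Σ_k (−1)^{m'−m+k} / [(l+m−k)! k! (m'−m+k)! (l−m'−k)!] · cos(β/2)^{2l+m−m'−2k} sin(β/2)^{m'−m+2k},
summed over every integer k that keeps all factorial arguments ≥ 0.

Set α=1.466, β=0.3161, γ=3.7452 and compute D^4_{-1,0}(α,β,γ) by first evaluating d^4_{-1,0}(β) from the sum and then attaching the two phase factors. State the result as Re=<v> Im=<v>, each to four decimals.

D^4_{-1,0}(1.466,0.3161,3.7452) = e^{-i·-1·1.466}·d^4_{-1,0}(0.3161)·e^{-i·0·3.7452}. Compute d first:
Half-angle: c=0.987536, s=0.157393. N=√(6·120·24·24)=643.987578
Admissible k: 1..4 (factorial args all ≥0)
  k=1: (−1)^0·643.9876/(144)·0.9875^7·0.1574^1 = +0.644719
  k=2: (−1)^1·643.9876/(24)·0.9875^5·0.1574^3 = -0.098262
  k=3: (−1)^2·643.9876/(24)·0.9875^3·0.1574^5 = +0.002496
  k=4: (−1)^3·643.9876/(144)·0.9875^1·0.1574^7 = -0.000011
d^4_{-1,0}(0.3161) = +0.644719 -0.098262 +0.002496 -0.000011 = +0.548943
Phases: e^{-i·(-1)·1.466}=+0.104605+0.994514i, e^{-i·(0)·3.7452}=+1.000000+0.000000i ⇒ D=+0.057422+0.545931i

Re=0.0574 Im=0.5459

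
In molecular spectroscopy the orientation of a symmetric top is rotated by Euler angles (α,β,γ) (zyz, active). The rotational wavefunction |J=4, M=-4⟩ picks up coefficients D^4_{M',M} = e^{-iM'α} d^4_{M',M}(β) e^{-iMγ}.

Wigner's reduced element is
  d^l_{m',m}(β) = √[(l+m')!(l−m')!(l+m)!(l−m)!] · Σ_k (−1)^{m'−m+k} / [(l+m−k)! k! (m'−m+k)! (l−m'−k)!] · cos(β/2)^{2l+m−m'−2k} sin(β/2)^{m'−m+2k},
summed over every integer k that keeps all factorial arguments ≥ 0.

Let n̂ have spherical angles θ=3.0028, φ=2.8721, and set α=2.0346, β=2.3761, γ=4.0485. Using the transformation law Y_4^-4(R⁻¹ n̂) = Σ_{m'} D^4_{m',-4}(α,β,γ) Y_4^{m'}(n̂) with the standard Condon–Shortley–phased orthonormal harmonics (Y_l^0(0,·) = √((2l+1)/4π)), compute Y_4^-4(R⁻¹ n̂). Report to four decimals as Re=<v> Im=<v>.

Re=-0.0678 Im=0.0118

Need the full column D^4_{m',-4} for m'=−4..4 at α=2.0346, β=2.3761, γ=4.0485.
cos(β/2)=0.373469, sin(β/2)=0.927642
d^4_{-4,-4}: single k=0 term ⇒ +0.000378;  D = +0.000264-0.000272i
d^4_{-3,-4}: single k=0 term ⇒ -0.002659;  D = +0.002535+0.000803i
d^4_{-2,-4}: single k=0 term ⇒ +0.012356;  D = +0.001934+0.012204i
d^4_{-1,-4}: single k=0 term ⇒ -0.043402;  D = -0.035300+0.025252i
d^4_{0,-4}: single k=0 term ⇒ +0.120529;  D = -0.106571-0.056302i
d^4_{1,-4}: single k=0 term ⇒ -0.267770;  D = +0.005953-0.267704i
d^4_{2,-4}: single k=0 term ⇒ +0.470298;  D = +0.425188-0.200986i
d^4_{3,-4}: single k=0 term ⇒ -0.624402;  D = +0.491190+0.385500i
d^4_{4,-4}: single k=0 term ⇒ +0.548334;  D = -0.109807+0.537227i
Y_4^{m'}(θ=3.0028,φ=2.8721) and Σ D·Y over m':
  (+0.0003-0.0003i)·(+0.0001+0.0001i)  (+0.0025+0.0008i)·(+0.0023+0.0024i)  (+0.0019+0.0122i)·(+0.0322+0.0193i)  (-0.0353+0.0253i)·(+0.2416+0.0667i)  (-0.1066-0.0563i)·(+0.7667+0.0000i)  (+0.0060-0.2677i)·(-0.2416+0.0667i)  (+0.4252-0.2010i)·(+0.0322-0.0193i)  (+0.4912+0.3855i)·(-0.0023+0.0024i)  (-0.1098+0.5372i)·(+0.0001-0.0001i)
Y_4^-4(R⁻¹ n̂) = -0.067789+0.011755i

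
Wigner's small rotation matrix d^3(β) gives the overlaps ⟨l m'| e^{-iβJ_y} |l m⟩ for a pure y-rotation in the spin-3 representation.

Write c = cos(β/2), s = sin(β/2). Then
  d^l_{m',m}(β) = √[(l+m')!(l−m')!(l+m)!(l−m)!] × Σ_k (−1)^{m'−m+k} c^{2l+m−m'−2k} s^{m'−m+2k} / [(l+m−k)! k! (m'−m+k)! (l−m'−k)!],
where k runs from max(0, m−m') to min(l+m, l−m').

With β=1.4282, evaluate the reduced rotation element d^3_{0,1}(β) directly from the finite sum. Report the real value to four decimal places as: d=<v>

d=-0.3853

d^3_{0,1}(β=1.4282) via Wigner's sum:
c=cos(1.4282/2)=0.755683, s=sin(1.4282/2)=0.654938; N=√[6·6·24·2]=41.569219
The bounds max(0,m−m')=1 and min(l+m,l−m')=3 give 3 terms
  k=1: (−1)^0·41.5692/(12)·0.7557^5·0.6549^1 = +0.559099
  k=2: (−1)^1·41.5692/(4)·0.7557^3·0.6549^3 = -1.259884
  k=3: (−1)^2·41.5692/(12)·0.7557^1·0.6549^5 = +0.315449
d^3_{0,1}(1.4282) = +0.559099 -1.259884 +0.315449 = -0.385335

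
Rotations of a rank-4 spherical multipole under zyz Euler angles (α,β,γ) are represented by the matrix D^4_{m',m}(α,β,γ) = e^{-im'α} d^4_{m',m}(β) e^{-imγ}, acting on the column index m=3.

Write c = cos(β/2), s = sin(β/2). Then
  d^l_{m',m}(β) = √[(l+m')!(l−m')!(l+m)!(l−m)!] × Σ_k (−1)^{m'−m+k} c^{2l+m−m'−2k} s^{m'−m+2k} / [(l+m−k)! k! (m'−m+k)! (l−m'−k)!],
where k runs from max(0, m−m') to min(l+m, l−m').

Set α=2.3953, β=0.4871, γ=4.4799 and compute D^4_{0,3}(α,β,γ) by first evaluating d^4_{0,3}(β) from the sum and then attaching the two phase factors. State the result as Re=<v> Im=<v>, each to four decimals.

First d^4_{0,3}(β=0.4871), then the phase factors e^{-i(0)α} and e^{-i(3)γ}:
Half-angle: c=0.970488, s=0.241149. N=√(24·24·5040·1)=1703.830978
The bounds max(0,m−m')=3 and min(l+m,l−m')=4 give 2 terms
  k=3: (−1)^0·1703.8310/(144)·0.9705^5·0.2411^3 = +0.142848
  k=4: (−1)^1·1703.8310/(144)·0.9705^3·0.2411^5 = -0.008820
d^4_{0,3}(0.4871) = +0.142848 -0.008820 = +0.134028
Phases: e^{-i·(0)·2.3953}=+1.000000+0.000000i, e^{-i·(3)·4.4799}=+0.642278-0.766472i ⇒ D=+0.086083-0.102728i

Re=0.0861 Im=-0.1027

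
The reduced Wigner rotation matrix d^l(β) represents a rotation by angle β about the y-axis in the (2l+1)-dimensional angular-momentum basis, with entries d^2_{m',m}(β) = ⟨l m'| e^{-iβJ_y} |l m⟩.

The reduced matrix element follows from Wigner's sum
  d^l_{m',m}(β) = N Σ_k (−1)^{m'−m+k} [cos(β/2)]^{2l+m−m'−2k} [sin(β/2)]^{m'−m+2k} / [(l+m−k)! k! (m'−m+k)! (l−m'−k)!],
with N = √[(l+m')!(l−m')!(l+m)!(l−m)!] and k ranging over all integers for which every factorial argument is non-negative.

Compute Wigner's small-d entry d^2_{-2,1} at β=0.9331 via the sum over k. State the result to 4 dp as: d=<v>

d=0.1626

d^2_{-2,1}(β=0.9331) via Wigner's sum:
c=cos(0.9331/2)=0.893125, s=sin(0.9331/2)=0.449808; N=√[1·24·6·1]=12.000000
k∈{3} keeps every argument non-negative
  k=3: (−1)^0·12.0000/(6)·0.8931^1·0.4498^3 = +0.162564
d^2_{-2,1}(0.9331) = +0.162564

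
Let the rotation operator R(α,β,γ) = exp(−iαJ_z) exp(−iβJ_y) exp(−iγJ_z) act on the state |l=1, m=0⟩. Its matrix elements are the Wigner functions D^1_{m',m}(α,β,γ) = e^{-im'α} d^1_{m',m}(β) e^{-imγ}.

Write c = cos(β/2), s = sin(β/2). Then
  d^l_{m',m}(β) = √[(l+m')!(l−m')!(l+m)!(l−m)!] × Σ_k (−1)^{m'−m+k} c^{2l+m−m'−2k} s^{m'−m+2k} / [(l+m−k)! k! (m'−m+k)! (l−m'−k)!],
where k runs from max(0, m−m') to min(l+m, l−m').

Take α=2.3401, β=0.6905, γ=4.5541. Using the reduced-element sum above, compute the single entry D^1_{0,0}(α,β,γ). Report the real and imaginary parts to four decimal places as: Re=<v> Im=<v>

D^1_{0,0}(2.3401,0.6905,4.5541) = e^{-i·0·2.3401}·d^1_{0,0}(0.6905)·e^{-i·0·4.5541}. Compute d first:
With c≡cos(β/2)=0.940991 and s≡sin(β/2)=0.338432, N=[1·1·1·1]^{1/2}=1.000000
k∈{0,1} keeps every argument non-negative
  k=0: (−1)^0·1.0000/(1)·0.9410^2·0.3384^0 = +0.885464
  k=1: (−1)^1·1.0000/(1)·0.9410^0·0.3384^2 = -0.114536
d^1_{0,0}(0.6905) = +0.885464 -0.114536 = +0.770928
Phases: e^{-i·(0)·2.3401}=+1.000000+0.000000i, e^{-i·(0)·4.5541}=+1.000000+0.000000i ⇒ D=+0.770928+0.000000i

Re=0.7709 Im=0.0000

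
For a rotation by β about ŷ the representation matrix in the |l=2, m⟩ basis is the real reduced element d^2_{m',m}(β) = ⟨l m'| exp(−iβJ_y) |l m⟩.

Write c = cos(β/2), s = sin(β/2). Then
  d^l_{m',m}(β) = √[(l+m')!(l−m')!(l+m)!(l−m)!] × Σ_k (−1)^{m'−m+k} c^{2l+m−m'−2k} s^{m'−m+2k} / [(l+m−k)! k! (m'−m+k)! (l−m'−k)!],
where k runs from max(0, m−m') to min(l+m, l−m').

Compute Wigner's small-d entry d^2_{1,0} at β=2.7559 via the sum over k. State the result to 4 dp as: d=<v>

d=0.4269

d^2_{1,0}(β=2.7559) via Wigner's sum:
Half-angle: c=0.191653, s=0.981463. N=√(6·1·2·2)=4.898979
Admissible k: 0..1 (factorial args all ≥0)
  k=0: (−1)^1·4.8990/(2)·0.1917^3·0.9815^1 = -0.016924
  k=1: (−1)^2·4.8990/(2)·0.1917^1·0.9815^3 = +0.443826
d^2_{1,0}(2.7559) = -0.016924 +0.443826 = +0.426903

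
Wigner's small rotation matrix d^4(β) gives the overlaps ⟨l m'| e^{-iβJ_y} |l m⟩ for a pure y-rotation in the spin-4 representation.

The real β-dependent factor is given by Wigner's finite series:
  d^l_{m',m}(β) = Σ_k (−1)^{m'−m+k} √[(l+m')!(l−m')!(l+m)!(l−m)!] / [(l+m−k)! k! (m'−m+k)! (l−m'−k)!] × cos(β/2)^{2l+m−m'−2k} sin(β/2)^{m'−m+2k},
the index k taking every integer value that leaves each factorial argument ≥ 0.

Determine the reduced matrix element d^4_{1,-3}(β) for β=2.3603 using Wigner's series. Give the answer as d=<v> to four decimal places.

d=-0.5160

d^4_{1,-3}(β=2.3603) via Wigner's sum:
Half-angle: c=0.380786, s=0.924663. N=√(120·6·1·5040)=1904.940944
k∈{0,1} keeps every argument non-negative
  k=0: (−1)^4·1904.9409/(144)·0.3808^4·0.9247^4 = +0.203319
  k=1: (−1)^5·1904.9409/(240)·0.3808^2·0.9247^6 = -0.719339
d^4_{1,-3}(2.3603) = +0.203319 -0.719339 = -0.516020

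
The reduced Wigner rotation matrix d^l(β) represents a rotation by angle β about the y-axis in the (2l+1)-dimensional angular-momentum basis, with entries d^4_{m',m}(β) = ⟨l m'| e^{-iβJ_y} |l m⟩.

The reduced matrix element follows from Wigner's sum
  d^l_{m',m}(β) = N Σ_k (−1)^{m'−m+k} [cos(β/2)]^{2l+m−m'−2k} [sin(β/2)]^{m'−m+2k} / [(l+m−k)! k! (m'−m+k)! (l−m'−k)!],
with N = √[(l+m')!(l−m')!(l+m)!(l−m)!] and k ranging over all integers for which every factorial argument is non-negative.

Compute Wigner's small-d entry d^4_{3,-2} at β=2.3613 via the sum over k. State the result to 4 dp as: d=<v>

d^4_{3,-2}(β=2.3613) via Wigner's sum:
Half-angle: c=0.380324, s=0.924853. N=√(5040·1·2·720)=2693.993318
The bounds max(0,m−m')=0 and min(l+m,l−m')=1 give 2 terms
  k=0: (−1)^5·2693.9933/(240)·0.3803^3·0.9249^5 = -0.417840
  k=1: (−1)^6·2693.9933/(720)·0.3803^1·0.9249^7 = +0.823622
d^4_{3,-2}(2.3613) = -0.417840 +0.823622 = +0.405782

d=0.4058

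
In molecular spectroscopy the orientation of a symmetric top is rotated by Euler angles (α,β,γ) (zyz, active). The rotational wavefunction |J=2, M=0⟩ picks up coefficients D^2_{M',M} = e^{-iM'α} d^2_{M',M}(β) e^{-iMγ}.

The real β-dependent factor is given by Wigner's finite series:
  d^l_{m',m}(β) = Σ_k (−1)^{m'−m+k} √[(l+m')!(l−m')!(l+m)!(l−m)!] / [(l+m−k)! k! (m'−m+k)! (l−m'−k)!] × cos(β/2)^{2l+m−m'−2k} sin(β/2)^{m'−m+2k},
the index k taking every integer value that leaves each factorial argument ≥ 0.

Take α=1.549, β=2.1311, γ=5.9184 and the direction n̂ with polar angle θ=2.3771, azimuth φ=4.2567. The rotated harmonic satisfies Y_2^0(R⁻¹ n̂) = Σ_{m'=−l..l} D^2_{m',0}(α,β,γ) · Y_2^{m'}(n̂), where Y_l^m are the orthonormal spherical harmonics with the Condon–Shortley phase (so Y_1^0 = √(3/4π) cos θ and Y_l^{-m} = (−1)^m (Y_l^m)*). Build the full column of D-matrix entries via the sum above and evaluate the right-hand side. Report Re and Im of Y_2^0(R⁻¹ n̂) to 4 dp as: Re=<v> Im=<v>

Need the full column D^2_{m',0} for m'=−2..2 at α=1.549, β=2.1311, γ=5.9184.
cos(β/2)=0.484023, sin(β/2)=0.875055
d^2_{-2,0}: single k=2 term ⇒ +0.439419;  D = -0.439001+0.019149i
d^2_{-1,0}: k∈[1..2] ⇒ +0.243058 -0.794416 = -0.551359;  D = -0.012017-0.551228i
d^2_{0,0}: k∈[0..2] ⇒ +0.054886 -0.717568 +0.586330 = -0.076352;  D = -0.076352+0.000000i
d^2_{1,0}: k∈[0..1] ⇒ -0.243058 +0.794416 = +0.551359;  D = +0.012017-0.551228i
d^2_{2,0}: single k=0 term ⇒ +0.439419;  D = -0.439001-0.019149i
Y_2^{m'}(θ=2.3771,φ=4.2567) and Σ D·Y over m':
  (-0.4390+0.0191i)·(-0.1134-0.1463i)  (-0.0120-0.5512i)·(+0.1698-0.3466i)  (-0.0764+0.0000i)·(+0.1775+0.0000i)  (+0.0120-0.5512i)·(-0.1698-0.3466i)  (-0.4390-0.0191i)·(-0.1134+0.1463i)
Y_2^0(R⁻¹ n̂) = -0.294543+0.000000i

Re=-0.2945 Im=0.0000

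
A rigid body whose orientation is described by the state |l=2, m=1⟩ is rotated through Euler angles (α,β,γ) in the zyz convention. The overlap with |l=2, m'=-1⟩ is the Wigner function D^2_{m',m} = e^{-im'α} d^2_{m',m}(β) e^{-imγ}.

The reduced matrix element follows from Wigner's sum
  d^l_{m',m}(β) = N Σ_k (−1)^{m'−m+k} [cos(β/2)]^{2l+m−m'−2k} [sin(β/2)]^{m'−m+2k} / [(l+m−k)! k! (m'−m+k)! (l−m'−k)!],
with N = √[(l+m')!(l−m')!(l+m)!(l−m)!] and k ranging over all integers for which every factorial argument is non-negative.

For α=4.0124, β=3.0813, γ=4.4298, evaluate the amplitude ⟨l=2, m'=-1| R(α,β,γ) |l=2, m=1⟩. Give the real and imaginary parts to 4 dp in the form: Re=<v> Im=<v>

Split into d^2_{-1,1}(β=3.0813) × two z-phases.
With c≡cos(β/2)=0.030142 and s≡sin(β/2)=0.999546, N=[1·6·6·1]^{1/2}=6.000000
The bounds max(0,m−m')=2 and min(l+m,l−m')=3 give 2 terms
  k=2: (−1)^0·6.0000/(2)·0.0301^2·0.9995^2 = +0.002723
  k=3: (−1)^1·6.0000/(6)·0.0301^0·0.9995^4 = -0.998184
d^2_{-1,1}(3.0813) = +0.002723 -0.998184 = -0.995461
Attach z-rotation phases: D = e^{-i(-1)(4.0124)}·(-0.995461)·e^{-i(1)(4.4298)} = -0.909996+0.403545i

Re=-0.9100 Im=0.4035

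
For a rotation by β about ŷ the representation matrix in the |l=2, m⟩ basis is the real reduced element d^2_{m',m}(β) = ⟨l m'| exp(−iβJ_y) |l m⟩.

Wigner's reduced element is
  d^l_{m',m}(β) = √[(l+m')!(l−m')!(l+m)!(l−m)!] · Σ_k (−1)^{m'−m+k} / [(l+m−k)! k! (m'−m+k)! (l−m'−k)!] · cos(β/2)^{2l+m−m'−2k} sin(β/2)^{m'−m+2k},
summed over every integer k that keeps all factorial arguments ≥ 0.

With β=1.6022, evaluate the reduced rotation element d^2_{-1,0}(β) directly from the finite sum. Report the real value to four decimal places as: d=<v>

d=-0.0384

d^2_{-1,0}(β=1.6022) via Wigner's sum:
c=cos(1.6022/2)=0.695917, s=sin(1.6022/2)=0.718122; N=√[1·6·2·2]=4.898979
k: max(0,(0)−(-1))=1 … min(2+(0),2−(-1))=2
  k=1: (−1)^0·4.8990/(2)·0.6959^3·0.7181^1 = +0.592852
  k=2: (−1)^1·4.8990/(2)·0.6959^1·0.7181^3 = -0.631289
d^2_{-1,0}(1.6022) = +0.592852 -0.631289 = -0.038436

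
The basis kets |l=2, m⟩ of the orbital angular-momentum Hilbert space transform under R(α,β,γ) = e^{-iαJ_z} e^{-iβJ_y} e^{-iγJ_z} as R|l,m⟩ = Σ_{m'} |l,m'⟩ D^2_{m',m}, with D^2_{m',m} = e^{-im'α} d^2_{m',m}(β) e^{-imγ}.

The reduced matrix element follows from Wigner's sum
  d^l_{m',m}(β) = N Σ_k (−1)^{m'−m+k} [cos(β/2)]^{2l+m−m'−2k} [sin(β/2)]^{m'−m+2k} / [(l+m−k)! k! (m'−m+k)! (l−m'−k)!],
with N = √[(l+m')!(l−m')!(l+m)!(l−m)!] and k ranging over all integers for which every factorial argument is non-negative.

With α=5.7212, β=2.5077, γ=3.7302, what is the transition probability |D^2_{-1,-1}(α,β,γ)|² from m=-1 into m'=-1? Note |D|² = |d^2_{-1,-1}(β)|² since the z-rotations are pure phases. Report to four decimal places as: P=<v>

D^2_{-1,-1}(5.7212,2.5077,3.7302) = e^{-i·-1·5.7212}·d^2_{-1,-1}(2.5077)·e^{-i·-1·3.7302}. Compute d first:
Half-angle: c=0.311666, s=0.950192. N=√(1·6·1·6)=6.000000
Admissible k: 0..1 (factorial args all ≥0)
  k=0: (−1)^0·6.0000/(6)·0.3117^4·0.9502^0 = +0.009435
  k=1: (−1)^1·6.0000/(2)·0.3117^2·0.9502^2 = -0.263102
d^2_{-1,-1}(2.5077) = +0.009435 -0.263102 = -0.253666
|D^2_{-1,-1}|² = |d^2_{-1,-1}(β)|² = (-0.253666)² = 0.064347 (the z-rotation phases have unit modulus)

P=0.0643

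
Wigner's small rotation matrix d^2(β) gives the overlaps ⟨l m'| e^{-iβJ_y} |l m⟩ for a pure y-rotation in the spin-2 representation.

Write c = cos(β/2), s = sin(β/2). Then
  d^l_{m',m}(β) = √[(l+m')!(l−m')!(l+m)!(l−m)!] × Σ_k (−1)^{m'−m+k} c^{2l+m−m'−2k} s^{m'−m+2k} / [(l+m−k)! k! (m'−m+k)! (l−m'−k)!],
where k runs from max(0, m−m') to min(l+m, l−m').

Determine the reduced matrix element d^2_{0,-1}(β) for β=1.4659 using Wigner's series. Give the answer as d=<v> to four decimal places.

d^2_{0,-1}(β=1.4659) via Wigner's sum:
With c≡cos(β/2)=0.743204 and s≡sin(β/2)=0.669065, N=[2·2·1·6]^{1/2}=4.898979
k: max(0,(-1)−(0))=0 … min(2+(-1),2−(0))=1
  k=0: (−1)^1·4.8990/(2)·0.7432^3·0.6691^1 = -0.672772
  k=1: (−1)^2·4.8990/(2)·0.7432^1·0.6691^3 = +0.545241
d^2_{0,-1}(1.4659) = -0.672772 +0.545241 = -0.127531

d=-0.1275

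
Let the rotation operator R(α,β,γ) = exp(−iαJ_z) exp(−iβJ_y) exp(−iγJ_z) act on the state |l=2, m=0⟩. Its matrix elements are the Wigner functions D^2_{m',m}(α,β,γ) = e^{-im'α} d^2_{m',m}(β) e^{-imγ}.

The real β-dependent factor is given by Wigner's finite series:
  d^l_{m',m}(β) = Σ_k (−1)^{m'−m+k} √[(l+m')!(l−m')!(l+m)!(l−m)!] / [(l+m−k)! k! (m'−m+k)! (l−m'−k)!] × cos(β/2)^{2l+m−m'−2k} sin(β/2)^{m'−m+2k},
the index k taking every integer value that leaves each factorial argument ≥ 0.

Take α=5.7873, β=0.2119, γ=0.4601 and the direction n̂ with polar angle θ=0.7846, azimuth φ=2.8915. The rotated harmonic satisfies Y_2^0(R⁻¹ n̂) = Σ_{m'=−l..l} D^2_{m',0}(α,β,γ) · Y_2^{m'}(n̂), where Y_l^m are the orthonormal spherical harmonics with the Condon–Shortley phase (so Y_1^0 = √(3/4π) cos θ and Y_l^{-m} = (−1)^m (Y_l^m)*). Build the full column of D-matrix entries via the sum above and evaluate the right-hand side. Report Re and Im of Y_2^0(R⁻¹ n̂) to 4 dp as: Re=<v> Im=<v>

Need the full column D^2_{m',0} for m'=−2..2 at α=5.7873, β=0.2119, γ=0.4601.
cos(β/2)=0.994393, sin(β/2)=0.105752
d^2_{-2,0}: single k=2 term ⇒ +0.027087;  D = +0.014822-0.022672i
d^2_{-1,0}: k∈[1..2] ⇒ +0.254705 -0.002881 = +0.251824;  D = +0.221491-0.119821i
d^2_{0,0}: k∈[0..2] ⇒ +0.977758 -0.044234 +0.000125 = +0.933650;  D = +0.933650+0.000000i
d^2_{1,0}: k∈[0..1] ⇒ -0.254705 +0.002881 = -0.251824;  D = -0.221491-0.119821i
d^2_{2,0}: single k=0 term ⇒ +0.027087;  D = +0.014822+0.022672i
Y_2^{m'}(θ=0.7846,φ=2.8915) and Σ D·Y over m':
  (+0.0148-0.0227i)·(+0.1692+0.0925i)  (+0.2215-0.1198i)·(-0.3743-0.0956i)  (+0.9336+0.0000i)·(+0.1585+0.0000i)  (-0.2215-0.1198i)·(+0.3743-0.0956i)  (+0.0148+0.0227i)·(+0.1692-0.0925i)
Y_2^0(R⁻¹ n̂) = -0.031552-0.000000i

Re=-0.0316 Im=0.0000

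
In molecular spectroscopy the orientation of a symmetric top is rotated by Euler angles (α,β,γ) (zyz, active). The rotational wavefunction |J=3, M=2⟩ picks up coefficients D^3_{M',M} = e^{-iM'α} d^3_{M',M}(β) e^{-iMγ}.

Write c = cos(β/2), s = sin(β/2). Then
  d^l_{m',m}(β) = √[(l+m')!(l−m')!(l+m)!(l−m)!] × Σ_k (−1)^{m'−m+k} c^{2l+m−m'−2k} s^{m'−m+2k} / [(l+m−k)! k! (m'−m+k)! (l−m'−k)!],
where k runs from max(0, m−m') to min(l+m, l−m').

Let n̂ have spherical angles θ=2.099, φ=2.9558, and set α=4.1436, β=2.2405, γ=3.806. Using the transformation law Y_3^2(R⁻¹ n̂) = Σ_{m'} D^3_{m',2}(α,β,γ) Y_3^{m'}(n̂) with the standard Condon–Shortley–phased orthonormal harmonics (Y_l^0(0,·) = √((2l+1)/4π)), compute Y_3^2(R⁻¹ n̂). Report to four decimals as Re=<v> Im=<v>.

Need the full column D^3_{m',2} for m'=−3..3 at α=4.1436, β=2.2405, γ=3.806.
cos(β/2)=0.435457, sin(β/2)=0.900209
d^3_{-3,2}: single k=5 term ⇒ +0.630578;  D = +0.066974-0.627011i
d^3_{-2,2}: k∈[4..5] ⇒ +0.622638 -0.532183 = +0.090455;  D = +0.070607+0.056539i
d^3_{-1,2}: k∈[3..4] ⇒ +0.380976 -0.814073 = -0.433097;  D = +0.410174-0.139033i
d^3_{0,2}: k∈[2..3] ⇒ +0.159599 -0.682065 = -0.522466;  D = -0.125197+0.507244i
d^3_{1,2}: k∈[1..2] ⇒ +0.044573 -0.380976 = -0.336403;  D = -0.231761-0.243831i
d^3_{2,2}: k∈[0..1] ⇒ +0.006818 -0.145693 = -0.138875;  D = +0.136343-0.026396i
d^3_{3,2}: single k=0 term ⇒ -0.034526;  D = -0.012728+0.032094i
Y_3^{m'}(θ=2.099,φ=2.9558) and Σ D·Y over m':
  (+0.0670-0.6270i)·(-0.2281-0.1422i)  (+0.0706+0.0565i)·(-0.3580-0.1395i)  (+0.4102-0.1390i)·(-0.0741-0.0139i)  (-0.1252+0.5072i)·(+0.3254+0.0000i)  (-0.2318-0.2438i)·(+0.0741-0.0139i)  (+0.1363-0.0264i)·(-0.3580+0.1395i)  (-0.0127+0.0321i)·(+0.2281-0.1422i)
Y_3^2(R⁻¹ n̂) = -0.258914+0.295832i

Re=-0.2589 Im=0.2958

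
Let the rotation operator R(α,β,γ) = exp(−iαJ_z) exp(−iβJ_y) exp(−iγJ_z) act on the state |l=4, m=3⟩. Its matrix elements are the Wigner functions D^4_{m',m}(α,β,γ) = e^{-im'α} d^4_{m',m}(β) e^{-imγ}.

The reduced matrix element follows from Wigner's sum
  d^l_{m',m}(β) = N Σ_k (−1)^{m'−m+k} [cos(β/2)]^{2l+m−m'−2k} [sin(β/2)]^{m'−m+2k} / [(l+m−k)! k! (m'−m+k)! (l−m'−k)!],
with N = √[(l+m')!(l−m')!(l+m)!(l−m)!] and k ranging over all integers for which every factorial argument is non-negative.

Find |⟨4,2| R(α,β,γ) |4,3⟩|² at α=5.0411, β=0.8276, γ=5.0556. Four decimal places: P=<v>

P=0.1170

First d^4_{2,3}(β=0.8276), then the phase factors e^{-i(2)α} and e^{-i(3)γ}:
Half-angle: c=0.915599, s=0.402092. N=√(720·2·5040·1)=2693.993318
Admissible k: 1..2 (factorial args all ≥0)
  k=1: (−1)^0·2693.9933/(720)·0.9156^7·0.4021^1 = +0.811573
  k=2: (−1)^1·2693.9933/(240)·0.9156^5·0.4021^3 = -0.469556
d^4_{2,3}(0.8276) = +0.811573 -0.469556 = +0.342017
|D^4_{2,3}|² = |d^4_{2,3}(β)|² = (+0.342017)² = 0.116976 (the z-rotation phases have unit modulus)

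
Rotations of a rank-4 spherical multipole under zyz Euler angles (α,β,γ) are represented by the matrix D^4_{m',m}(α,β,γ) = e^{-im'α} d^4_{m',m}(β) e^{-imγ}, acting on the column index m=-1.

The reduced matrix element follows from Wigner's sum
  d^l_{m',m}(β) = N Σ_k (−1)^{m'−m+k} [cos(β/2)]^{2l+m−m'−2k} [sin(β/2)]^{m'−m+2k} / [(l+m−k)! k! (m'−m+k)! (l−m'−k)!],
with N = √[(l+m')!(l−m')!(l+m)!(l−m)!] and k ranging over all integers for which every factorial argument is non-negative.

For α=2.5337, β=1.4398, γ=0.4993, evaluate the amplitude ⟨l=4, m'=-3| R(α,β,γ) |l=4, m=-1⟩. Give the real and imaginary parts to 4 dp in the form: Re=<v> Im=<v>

First d^4_{-3,-1}(β=1.4398), then the phase factors e^{-i(-3)α} and e^{-i(-1)γ}:
c=cos(1.4398/2)=0.751872, s=sin(1.4398/2)=0.659309; N=√[1·5040·6·120]=1904.940944
k: max(0,(-1)−(-3))=2 … min(4+(-1),4−(-3))=3
  k=2: (−1)^0·1904.9409/(240)·0.7519^6·0.6593^2 = +0.623320
  k=3: (−1)^1·1904.9409/(144)·0.7519^4·0.6593^4 = -0.798824
d^4_{-3,-1}(1.4398) = +0.623320 -0.798824 = -0.175504
D = (+0.250195+0.968195i)·(-0.175504)·(+0.877918+0.478811i) = +0.042811-0.170202i

Re=0.0428 Im=-0.1702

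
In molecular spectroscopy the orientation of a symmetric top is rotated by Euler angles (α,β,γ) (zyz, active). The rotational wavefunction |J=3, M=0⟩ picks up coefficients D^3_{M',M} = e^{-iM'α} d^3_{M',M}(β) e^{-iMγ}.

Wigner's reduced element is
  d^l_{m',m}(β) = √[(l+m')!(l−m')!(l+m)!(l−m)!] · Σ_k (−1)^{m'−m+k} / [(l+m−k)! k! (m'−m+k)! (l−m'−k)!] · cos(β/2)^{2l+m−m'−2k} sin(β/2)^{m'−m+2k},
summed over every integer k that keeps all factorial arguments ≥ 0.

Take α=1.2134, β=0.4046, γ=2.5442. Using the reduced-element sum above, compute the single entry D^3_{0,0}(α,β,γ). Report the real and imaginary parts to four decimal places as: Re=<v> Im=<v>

First d^3_{0,0}(β=0.4046), then the phase factors e^{-i(0)α} and e^{-i(0)γ}:
Half-angle: c=0.979607, s=0.200923. N=√(6·6·6·6)=36.000000
k: max(0,(0)−(0))=0 … min(3+(0),3−(0))=3
  k=0: (−1)^0·36.0000/(36)·0.9796^6·0.2009^0 = +0.883713
  k=1: (−1)^1·36.0000/(4)·0.9796^4·0.2009^2 = -0.334587
  k=2: (−1)^2·36.0000/(4)·0.9796^2·0.2009^4 = +0.014076
  k=3: (−1)^3·36.0000/(36)·0.9796^0·0.2009^6 = -0.000066
d^3_{0,0}(0.4046) = +0.883713 -0.334587 +0.014076 -0.000066 = +0.563136
D = (+1.000000+0.000000i)·(+0.563136)·(+1.000000+0.000000i) = +0.563136+0.000000i

Re=0.5631 Im=0.0000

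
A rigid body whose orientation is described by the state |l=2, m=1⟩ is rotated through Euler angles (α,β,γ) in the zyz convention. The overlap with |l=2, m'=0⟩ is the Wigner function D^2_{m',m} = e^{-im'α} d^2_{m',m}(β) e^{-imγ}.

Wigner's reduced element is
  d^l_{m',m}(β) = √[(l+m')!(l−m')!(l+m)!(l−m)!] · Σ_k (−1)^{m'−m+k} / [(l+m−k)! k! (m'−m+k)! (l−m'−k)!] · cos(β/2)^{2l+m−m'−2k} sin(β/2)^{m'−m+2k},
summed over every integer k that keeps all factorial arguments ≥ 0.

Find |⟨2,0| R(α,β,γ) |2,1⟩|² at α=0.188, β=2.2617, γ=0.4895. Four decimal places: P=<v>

P=0.3618

Split into d^2_{0,1}(β=2.2617) × two z-phases.
c=cos(2.2617/2)=0.425891, s=sin(2.2617/2)=0.904775; N=√[2·2·6·1]=4.898979
k∈{1,2} keeps every argument non-negative
  k=1: (−1)^0·4.8990/(2)·0.4259^3·0.9048^1 = +0.171203
  k=2: (−1)^1·4.8990/(2)·0.4259^1·0.9048^3 = -0.772672
d^2_{0,1}(2.2617) = +0.171203 -0.772672 = -0.601469
|D^2_{0,1}|² = |d^2_{0,1}(β)|² = (-0.601469)² = 0.361765 (the z-rotation phases have unit modulus)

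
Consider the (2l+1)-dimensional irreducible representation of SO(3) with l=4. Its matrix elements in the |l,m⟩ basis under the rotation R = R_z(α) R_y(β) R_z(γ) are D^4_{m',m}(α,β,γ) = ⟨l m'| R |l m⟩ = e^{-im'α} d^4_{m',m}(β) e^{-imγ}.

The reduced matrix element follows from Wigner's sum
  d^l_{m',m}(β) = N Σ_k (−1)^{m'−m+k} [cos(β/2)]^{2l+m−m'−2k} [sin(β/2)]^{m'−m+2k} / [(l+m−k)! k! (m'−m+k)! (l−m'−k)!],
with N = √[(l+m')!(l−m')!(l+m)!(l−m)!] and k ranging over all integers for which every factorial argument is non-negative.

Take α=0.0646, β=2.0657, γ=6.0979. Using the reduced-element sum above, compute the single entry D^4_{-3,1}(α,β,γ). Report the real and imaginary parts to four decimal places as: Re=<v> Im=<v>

Re=-0.3158 Im=-0.1258

D^4_{-3,1}(0.0646,2.0657,6.0979) = e^{-i·-3·0.0646}·d^4_{-3,1}(2.0657)·e^{-i·1·6.0979}. Compute d first:
c=cos(2.0657/2)=0.512373, s=sin(2.0657/2)=0.858763; N=√[1·5040·120·6]=1904.940944
k: max(0,(1)−(-3))=4 … min(4+(1),4−(-3))=5
  k=4: (−1)^0·1904.9409/(144)·0.5124^4·0.8588^4 = +0.495859
  k=5: (−1)^1·1904.9409/(240)·0.5124^2·0.8588^6 = -0.835762
d^4_{-3,1}(2.0657) = +0.495859 -0.835762 = -0.339903
Attach z-rotation phases: D = e^{-i(-3)(0.0646)}·(-0.339903)·e^{-i(1)(6.0979)} = -0.315771-0.125788i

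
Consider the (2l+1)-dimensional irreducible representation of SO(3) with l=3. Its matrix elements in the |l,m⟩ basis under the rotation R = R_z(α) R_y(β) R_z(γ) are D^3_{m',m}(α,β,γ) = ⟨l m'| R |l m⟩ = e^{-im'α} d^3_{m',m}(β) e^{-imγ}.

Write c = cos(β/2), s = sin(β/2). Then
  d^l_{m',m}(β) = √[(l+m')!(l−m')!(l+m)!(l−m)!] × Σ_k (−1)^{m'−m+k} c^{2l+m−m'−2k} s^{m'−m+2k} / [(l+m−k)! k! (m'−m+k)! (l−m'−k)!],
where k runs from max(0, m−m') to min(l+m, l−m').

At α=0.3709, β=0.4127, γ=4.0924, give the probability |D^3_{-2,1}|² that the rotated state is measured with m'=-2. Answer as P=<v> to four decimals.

P=0.0025

D^3_{-2,1}(0.3709,0.4127,4.0924) = e^{-i·-2·0.3709}·d^3_{-2,1}(0.4127)·e^{-i·1·4.0924}. Compute d first:
Half-angle: c=0.978785, s=0.204889. N=√(1·120·24·2)=75.894664
Admissible k: 3..4 (factorial args all ≥0)
  k=3: (−1)^0·75.8947/(12)·0.9788^3·0.2049^3 = +0.051009
  k=4: (−1)^1·75.8947/(24)·0.9788^1·0.2049^5 = -0.001118
d^3_{-2,1}(0.4127) = +0.051009 -0.001118 = +0.049891
|D^3_{-2,1}|² = |d^3_{-2,1}(β)|² = (+0.049891)² = 0.002489 (the z-rotation phases have unit modulus)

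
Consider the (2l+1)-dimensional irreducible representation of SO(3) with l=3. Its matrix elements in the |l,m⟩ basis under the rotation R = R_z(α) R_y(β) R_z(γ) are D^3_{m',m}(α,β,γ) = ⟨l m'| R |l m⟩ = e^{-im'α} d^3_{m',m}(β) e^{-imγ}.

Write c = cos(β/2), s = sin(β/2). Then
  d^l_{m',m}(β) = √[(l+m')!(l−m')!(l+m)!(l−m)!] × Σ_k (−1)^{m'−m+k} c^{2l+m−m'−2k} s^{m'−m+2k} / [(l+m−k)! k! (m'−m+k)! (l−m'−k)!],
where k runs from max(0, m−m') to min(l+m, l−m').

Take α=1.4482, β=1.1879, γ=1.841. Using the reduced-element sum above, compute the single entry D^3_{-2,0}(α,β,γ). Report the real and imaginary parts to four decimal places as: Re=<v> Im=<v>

Split into d^3_{-2,0}(β=1.1879) × two z-phases.
c=cos(1.1879/2)=0.828737, s=sin(1.1879/2)=0.559639; N=√[1·120·6·6]=65.726707
Admissible k: 2..3 (factorial args all ≥0)
  k=2: (−1)^0·65.7267/(12)·0.8287^4·0.5596^2 = +0.809175
  k=3: (−1)^1·65.7267/(12)·0.8287^2·0.5596^4 = -0.368999
d^3_{-2,0}(1.1879) = +0.809175 -0.368999 = +0.440176
Attach z-rotation phases: D = e^{-i(-2)(1.4482)}·(+0.440176)·e^{-i(0)(1.841)} = -0.427011+0.106850i

Re=-0.4270 Im=0.1068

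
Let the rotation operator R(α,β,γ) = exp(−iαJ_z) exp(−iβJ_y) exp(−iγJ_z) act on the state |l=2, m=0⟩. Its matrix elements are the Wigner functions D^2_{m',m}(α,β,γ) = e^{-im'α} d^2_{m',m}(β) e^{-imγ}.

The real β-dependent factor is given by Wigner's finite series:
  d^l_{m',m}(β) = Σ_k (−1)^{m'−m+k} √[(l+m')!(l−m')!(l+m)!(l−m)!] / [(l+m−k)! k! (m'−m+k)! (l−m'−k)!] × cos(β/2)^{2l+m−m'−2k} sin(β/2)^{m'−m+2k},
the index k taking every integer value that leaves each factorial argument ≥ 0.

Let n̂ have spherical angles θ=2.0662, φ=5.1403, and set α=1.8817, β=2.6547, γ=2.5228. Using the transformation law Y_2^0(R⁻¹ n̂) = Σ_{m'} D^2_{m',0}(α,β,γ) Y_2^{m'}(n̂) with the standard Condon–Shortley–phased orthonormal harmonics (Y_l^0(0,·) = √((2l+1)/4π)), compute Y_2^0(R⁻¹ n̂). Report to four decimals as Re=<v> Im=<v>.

Re=-0.3153 Im=0.0000

Need the full column D^2_{m',0} for m'=−2..2 at α=1.8817, β=2.6547, γ=2.5228.
cos(β/2)=0.241049, sin(β/2)=0.970513
d^2_{-2,0}: single k=2 term ⇒ +0.134057;  D = -0.108965-0.078089i
d^2_{-1,0}: k∈[1..2] ⇒ +0.033296 -0.539740 = -0.506444;  D = +0.154931-0.482164i
d^2_{0,0}: k∈[0..2] ⇒ +0.003376 -0.218913 +0.887167 = +0.671630;  D = +0.671630+0.000000i
d^2_{1,0}: k∈[0..1] ⇒ -0.033296 +0.539740 = +0.506444;  D = -0.154931-0.482164i
d^2_{2,0}: single k=0 term ⇒ +0.134057;  D = -0.108965+0.078089i
Y_2^{m'}(θ=2.0662,φ=5.1403) and Σ D·Y over m':
  (-0.1090-0.0781i)·(-0.1960+0.2258i)  (+0.1549-0.4822i)·(-0.1341-0.2940i)  (+0.6716+0.0000i)·(-0.1016+0.0000i)  (-0.1549-0.4822i)·(+0.1341-0.2940i)  (-0.1090+0.0781i)·(-0.1960-0.2258i)
Y_2^0(R⁻¹ n̂) = -0.315270+0.000000i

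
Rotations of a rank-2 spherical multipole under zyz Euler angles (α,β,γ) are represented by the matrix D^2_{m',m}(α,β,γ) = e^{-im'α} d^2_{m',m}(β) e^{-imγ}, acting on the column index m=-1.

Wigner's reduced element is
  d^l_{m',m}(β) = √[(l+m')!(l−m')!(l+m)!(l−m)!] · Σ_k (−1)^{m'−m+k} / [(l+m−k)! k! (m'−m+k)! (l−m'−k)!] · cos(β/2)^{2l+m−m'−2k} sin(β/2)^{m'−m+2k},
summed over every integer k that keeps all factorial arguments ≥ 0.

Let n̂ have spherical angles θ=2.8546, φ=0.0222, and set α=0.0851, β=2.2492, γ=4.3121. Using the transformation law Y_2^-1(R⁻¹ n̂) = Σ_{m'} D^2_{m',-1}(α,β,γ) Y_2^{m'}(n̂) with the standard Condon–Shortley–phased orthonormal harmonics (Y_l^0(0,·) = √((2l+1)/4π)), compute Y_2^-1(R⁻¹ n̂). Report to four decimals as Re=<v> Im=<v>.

Re=-0.1305 Im=-0.3374

Need the full column D^2_{m',-1} for m'=−2..2 at α=0.0851, β=2.2492, γ=4.3121.
cos(β/2)=0.431537, sin(β/2)=0.902095
d^2_{-2,-1}: single k=1 term ⇒ +0.144990;  D = -0.033067-0.141169i
d^2_{-1,-1}: k∈[0..1] ⇒ +0.034680 -0.454635 = -0.419955;  D = +0.130185+0.399267i
d^2_{0,-1}: k∈[0..1] ⇒ -0.177576 +0.775981 = +0.598405;  D = -0.233189-0.551100i
d^2_{1,-1}: k∈[0..1] ⇒ +0.454635 -0.662231 = -0.207596;  D = +0.096854+0.183617i
d^2_{2,-1}: single k=0 term ⇒ -0.633586;  D = +0.342164+0.533249i
Y_2^{m'}(θ=2.8546,φ=0.0222) and Σ D·Y over m':
  (-0.0331-0.1412i)·(+0.0309-0.0014i)  (+0.1302+0.3993i)·(-0.2097+0.0047i)  (-0.2332-0.5511i)·(+0.5550+0.0000i)  (+0.0969+0.1836i)·(+0.2097+0.0047i)  (+0.3422+0.5332i)·(+0.0309+0.0014i)
Y_2^-1(R⁻¹ n̂) = -0.130484-0.337366i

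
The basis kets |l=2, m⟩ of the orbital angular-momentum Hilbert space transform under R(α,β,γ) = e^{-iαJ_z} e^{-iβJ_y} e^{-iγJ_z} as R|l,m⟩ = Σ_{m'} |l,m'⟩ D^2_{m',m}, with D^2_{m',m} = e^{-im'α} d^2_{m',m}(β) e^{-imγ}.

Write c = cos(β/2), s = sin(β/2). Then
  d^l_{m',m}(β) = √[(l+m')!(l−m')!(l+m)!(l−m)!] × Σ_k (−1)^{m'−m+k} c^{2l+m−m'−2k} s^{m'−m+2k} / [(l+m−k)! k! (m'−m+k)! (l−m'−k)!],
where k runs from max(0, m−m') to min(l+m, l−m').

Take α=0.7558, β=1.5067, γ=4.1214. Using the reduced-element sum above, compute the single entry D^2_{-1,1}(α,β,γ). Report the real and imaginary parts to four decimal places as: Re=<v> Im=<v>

Split into d^2_{-1,1}(β=1.5067) × two z-phases.
Half-angle: c=0.729401, s=0.684086. N=√(1·6·6·1)=6.000000
k∈{2,3} keeps every argument non-negative
  k=2: (−1)^0·6.0000/(2)·0.7294^2·0.6841^2 = +0.746923
  k=3: (−1)^1·6.0000/(6)·0.7294^0·0.6841^4 = -0.218999
d^2_{-1,1}(1.5067) = +0.746923 -0.218999 = +0.527924
Attach z-rotation phases: D = e^{-i(-1)(0.7558)}·(+0.527924)·e^{-i(1)(4.1214)} = -0.514733+0.117272i

Re=-0.5147 Im=0.1173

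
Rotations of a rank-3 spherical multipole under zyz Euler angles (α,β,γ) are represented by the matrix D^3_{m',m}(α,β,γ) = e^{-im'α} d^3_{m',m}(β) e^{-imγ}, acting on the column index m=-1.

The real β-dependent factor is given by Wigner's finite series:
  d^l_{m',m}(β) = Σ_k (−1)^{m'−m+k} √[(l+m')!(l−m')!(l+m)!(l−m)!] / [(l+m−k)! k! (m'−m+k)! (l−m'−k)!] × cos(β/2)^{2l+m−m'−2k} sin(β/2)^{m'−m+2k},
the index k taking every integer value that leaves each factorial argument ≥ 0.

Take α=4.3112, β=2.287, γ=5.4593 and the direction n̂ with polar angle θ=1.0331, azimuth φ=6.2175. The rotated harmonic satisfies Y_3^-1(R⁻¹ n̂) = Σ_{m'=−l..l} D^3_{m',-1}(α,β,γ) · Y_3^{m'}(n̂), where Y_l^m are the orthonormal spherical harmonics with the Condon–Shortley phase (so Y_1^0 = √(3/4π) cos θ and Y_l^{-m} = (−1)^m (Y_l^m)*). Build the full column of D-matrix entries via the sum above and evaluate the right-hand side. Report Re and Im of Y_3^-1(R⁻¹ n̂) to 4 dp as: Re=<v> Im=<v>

Re=-0.1206 Im=-0.0665

Need the full column D^3_{m',-1} for m'=−3..3 at α=4.3112, β=2.287, γ=5.4593.
cos(β/2)=0.414412, sin(β/2)=0.910090
d^3_{-3,-1}: single k=2 term ⇒ +0.094611;  D = +0.084916-0.041719i
d^3_{-2,-1}: k∈[1..2] ⇒ +0.035176 -0.339296 = -0.304120;  D = -0.016860-0.303652i
d^3_{-1,-1}: k∈[0..2] ⇒ +0.005065 -0.195428 +0.706890 = +0.516527;  D = -0.485965-0.175039i
d^3_{0,-1}: k∈[0..2] ⇒ -0.038533 +0.557520 -0.896279 = -0.377292;  D = -0.256323+0.276854i
d^3_{1,-1}: k∈[0..2] ⇒ +0.146571 -0.942520 +0.568204 = -0.227745;  D = -0.093426-0.207700i
d^3_{2,-1}: k∈[0..1] ⇒ -0.339296 +0.818187 = +0.478891;  D = -0.478780+0.010299i
d^3_{3,-1}: single k=0 term ⇒ +0.456295;  D = +0.169114-0.423799i
Y_3^{m'}(θ=1.0331,φ=6.2175) and Σ D·Y over m':
  (+0.0849-0.0417i)·(+0.2592+0.0518i)  (-0.0169-0.3037i)·(+0.3828+0.0506i)  (-0.4860-0.1750i)·(+0.0863+0.0057i)  (-0.2563+0.2769i)·(-0.3227+0.0000i)  (-0.0934-0.2077i)·(-0.0863+0.0057i)  (-0.4788+0.0103i)·(+0.3828-0.0506i)  (+0.1691-0.4238i)·(-0.2592+0.0518i)
Y_3^-1(R⁻¹ n̂) = -0.120565-0.066548i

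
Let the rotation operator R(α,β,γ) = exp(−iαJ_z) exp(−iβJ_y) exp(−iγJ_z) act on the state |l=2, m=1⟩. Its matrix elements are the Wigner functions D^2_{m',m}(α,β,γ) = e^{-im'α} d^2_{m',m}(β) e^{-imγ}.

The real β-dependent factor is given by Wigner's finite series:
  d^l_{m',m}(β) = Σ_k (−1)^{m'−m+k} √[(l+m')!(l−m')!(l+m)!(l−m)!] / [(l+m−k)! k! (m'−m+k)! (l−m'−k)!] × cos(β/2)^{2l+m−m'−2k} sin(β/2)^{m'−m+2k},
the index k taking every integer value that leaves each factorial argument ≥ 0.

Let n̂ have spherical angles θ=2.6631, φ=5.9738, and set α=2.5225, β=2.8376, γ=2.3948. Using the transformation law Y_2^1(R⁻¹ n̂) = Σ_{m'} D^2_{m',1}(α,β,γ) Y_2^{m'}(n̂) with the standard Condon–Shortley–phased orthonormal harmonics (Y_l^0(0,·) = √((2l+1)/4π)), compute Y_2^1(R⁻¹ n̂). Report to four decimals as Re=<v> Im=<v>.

Need the full column D^2_{m',1} for m'=−2..2 at α=2.5225, β=2.8376, γ=2.3948.
cos(β/2)=0.151412, sin(β/2)=0.988471
d^2_{-2,1}: single k=3 term ⇒ +0.292470;  D = -0.257864+0.138003i
d^2_{-1,1}: k∈[2..3] ⇒ +0.067200 -0.954675 = -0.887475;  D = -0.880248-0.113023i
d^2_{0,1}: k∈[1..2] ⇒ +0.008405 -0.358201 = -0.349796;  D = +0.256705+0.237613i
d^2_{1,1}: k∈[0..1] ⇒ +0.000526 -0.067200 = -0.066674;  D = -0.013567-0.065279i
d^2_{2,1}: single k=0 term ⇒ -0.006862;  D = -0.002762+0.006282i
Y_2^{m'}(θ=2.6631,φ=5.9738) and Σ D·Y over m':
  (-0.2579+0.1380i)·(+0.0667+0.0475i)  (-0.8802-0.1130i)·(-0.3008-0.0961i)  (+0.2567+0.2376i)·(+0.4302+0.0000i)  (-0.0136-0.0653i)·(+0.3008-0.0961i)  (-0.0028+0.0063i)·(+0.0667-0.0475i)
Y_2^1(R⁻¹ n̂) = +0.330319+0.200018i

Re=0.3303 Im=0.2000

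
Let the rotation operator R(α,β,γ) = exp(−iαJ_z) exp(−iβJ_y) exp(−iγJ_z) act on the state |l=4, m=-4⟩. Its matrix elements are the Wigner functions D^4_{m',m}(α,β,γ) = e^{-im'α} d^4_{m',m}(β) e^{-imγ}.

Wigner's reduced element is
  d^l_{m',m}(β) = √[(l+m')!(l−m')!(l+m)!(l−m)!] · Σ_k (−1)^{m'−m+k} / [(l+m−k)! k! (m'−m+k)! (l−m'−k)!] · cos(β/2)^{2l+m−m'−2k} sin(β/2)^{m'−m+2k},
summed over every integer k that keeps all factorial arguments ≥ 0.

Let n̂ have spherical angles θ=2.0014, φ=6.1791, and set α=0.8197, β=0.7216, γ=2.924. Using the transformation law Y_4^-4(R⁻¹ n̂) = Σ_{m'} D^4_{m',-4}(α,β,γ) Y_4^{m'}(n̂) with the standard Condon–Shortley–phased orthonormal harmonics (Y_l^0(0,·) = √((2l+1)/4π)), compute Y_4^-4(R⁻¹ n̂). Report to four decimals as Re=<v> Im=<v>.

Need the full column D^4_{m',-4} for m'=−4..4 at α=0.8197, β=0.7216, γ=2.924.
cos(β/2)=0.935615, sin(β/2)=0.353023
d^4_{-4,-4}: single k=0 term ⇒ +0.587187;  D = -0.436316+0.392959i
d^4_{-3,-4}: single k=0 term ⇒ -0.626653;  D = +0.011237-0.626552i
d^4_{-2,-4}: single k=0 term ⇒ +0.442351;  D = +0.317867+0.307628i
d^4_{-1,-4}: single k=0 term ⇒ -0.236041;  D = -0.235738+0.011955i
d^4_{0,-4}: single k=0 term ⇒ +0.099575;  D = +0.064180-0.076132i
d^4_{1,-4}: single k=0 term ⇒ -0.033605;  D = +0.003999+0.033366i
d^4_{2,-4}: single k=0 term ⇒ +0.008966;  D = -0.007235-0.005295i
d^4_{3,-4}: single k=0 term ⇒ -0.001808;  D = +0.001776-0.000338i
d^4_{4,-4}: single k=0 term ⇒ +0.000241;  D = -0.000129+0.000204i
Y_4^{m'}(θ=2.0014,φ=6.1791) and Σ D·Y over m':
  (-0.4363+0.3930i)·(+0.2760+0.1220i)  (+0.0112-0.6266i)·(-0.3731-0.1204i)  (+0.3179+0.3076i)·(+0.0594+0.0125i)  (-0.2357+0.0120i)·(+0.3177+0.0332i)  (+0.0642-0.0761i)·(-0.1232+0.0000i)  (+0.0040+0.0334i)·(-0.3177+0.0332i)  (-0.0072-0.0053i)·(+0.0594-0.0125i)  (+0.0018-0.0003i)·(+0.3731-0.1204i)  (-0.0001+0.0002i)·(+0.2760-0.1220i)
Y_4^-4(R⁻¹ n̂) = -0.318481+0.304255i

Re=-0.3185 Im=0.3043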